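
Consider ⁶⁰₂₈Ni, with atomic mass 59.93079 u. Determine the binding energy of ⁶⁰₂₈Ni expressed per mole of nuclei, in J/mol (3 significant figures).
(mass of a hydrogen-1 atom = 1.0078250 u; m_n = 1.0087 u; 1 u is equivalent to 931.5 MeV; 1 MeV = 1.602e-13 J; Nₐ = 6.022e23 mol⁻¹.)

5.09e+13 J/mol

Σm = 28·m(¹H) + 32·m_n = 28.2191000 + 32.2784 = 60.4975000 u
The mass defect is 60.4975000 − 59.93079 = 0.5667100 u.
Converting to energy: 0.5667100 u × 931.5 MeV/u = 527.890 MeV
Per nucleus in joules: 527.890 MeV × 1.602e-13 J/MeV = 8.4568e-11 J
Per mole: 8.4568e-11 J × 6.022e23 mol⁻¹ = 5.0927e+13 J/mol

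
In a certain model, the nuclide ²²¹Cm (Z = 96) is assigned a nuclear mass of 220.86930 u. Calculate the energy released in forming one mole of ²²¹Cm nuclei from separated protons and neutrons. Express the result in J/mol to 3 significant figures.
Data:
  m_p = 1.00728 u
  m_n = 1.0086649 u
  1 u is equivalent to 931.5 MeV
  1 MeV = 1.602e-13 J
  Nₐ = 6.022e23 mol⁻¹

Mass of separated nucleons = 96(1.00728) + 125(1.0086649) = 96.69888 + 126.0831125 = 222.7819925 u
Mass defect Δm = 222.7819925 − 220.86930 = 1.9126925 u
E_B = 1.9126925 × 931.5 = 1781.67 MeV
Per nucleus in joules: 1781.67 MeV × 1.602e-13 J/MeV = 2.8542e-10 J
Per mole: 2.8542e-10 J × 6.022e23 mol⁻¹ = 1.7188e+14 J/mol

1.72e+14 J/mol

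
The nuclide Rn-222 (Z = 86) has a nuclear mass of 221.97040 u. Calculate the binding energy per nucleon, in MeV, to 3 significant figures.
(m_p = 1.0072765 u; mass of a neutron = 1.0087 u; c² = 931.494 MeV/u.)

7.71 MeV/nucleon

Total constituent mass: 86 × 1.0072765 + 136 × 1.0087 = 223.8089790 u
The mass defect is 223.8089790 − 221.97040 = 1.8385790 u.
Converting to energy: 1.8385790 u × 931.494 MeV/u = 1712.63 MeV
BE/A = 1712.63 MeV / 222 = 7.7145 MeV/nucleon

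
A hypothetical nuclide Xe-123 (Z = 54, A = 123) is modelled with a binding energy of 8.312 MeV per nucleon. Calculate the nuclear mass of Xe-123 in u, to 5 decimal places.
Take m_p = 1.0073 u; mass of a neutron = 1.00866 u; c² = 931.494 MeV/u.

Total binding energy = 123 × 8.312 = 1022.376 MeV
Mass defect = 1022.376 MeV / (931.494 MeV/u) = 1.0975658 u
Constituent mass = 54(1.0073) + 69(1.00866) = 123.99174 u
Nuclear mass = 123.99174 − 1.0975658 = 122.8941742 u ≈ 122.89417 u (to 5 decimal places)

122.89417 u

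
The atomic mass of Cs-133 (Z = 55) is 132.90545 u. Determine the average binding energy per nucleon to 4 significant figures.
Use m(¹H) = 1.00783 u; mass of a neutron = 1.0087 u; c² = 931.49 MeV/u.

The nucleus contains 55 protons and 133 − 55 = 78 neutrons.
Σm = 55·m(¹H) + 78·m_n = 55.43065 + 78.6786 = 134.10925 u
Δm = 134.10925 − 132.90545 = 1.20380 u
E_B = 1.20380 × 931.49 = 1121.33 MeV
Per nucleon: 1121.33 / 133 = 8.431 MeV

8.431 MeV/nucleon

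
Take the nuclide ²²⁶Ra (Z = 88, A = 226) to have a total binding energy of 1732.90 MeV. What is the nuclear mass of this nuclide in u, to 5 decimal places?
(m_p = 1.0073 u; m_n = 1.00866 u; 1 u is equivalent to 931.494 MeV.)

Mass defect = 1732.90 MeV / (931.494 MeV/u) = 1.8603448 u
Constituent mass = 88(1.0073) + 138(1.00866) = 227.83748 u
Nuclear mass = 227.83748 − 1.8603448 = 225.9771352 u ≈ 225.97714 u (to 5 decimal places)

225.97714 u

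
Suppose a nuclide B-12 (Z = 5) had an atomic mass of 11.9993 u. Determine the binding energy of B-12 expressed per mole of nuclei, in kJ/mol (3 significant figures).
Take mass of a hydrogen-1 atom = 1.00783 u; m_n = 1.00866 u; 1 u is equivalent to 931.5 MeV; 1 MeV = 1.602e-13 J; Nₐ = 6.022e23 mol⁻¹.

9.03e+09 kJ/mol

With 5 protons and 7 neutrons (A = 12):
Mass of separated nucleons = 5(1.00783) + 7(1.00866) = 5.03915 + 7.06062 = 12.09977 u
Mass defect Δm = 12.09977 − 11.9993 = 0.10047 u
E_B = 0.10047 × 931.5 = 93.5878 MeV
Per nucleus in joules: 93.5878 MeV × 1.602e-13 J/MeV = 1.4993e-11 J
Per mole: 1.4993e-11 J × 6.022e23 mol⁻¹ = 9.0288e+12 J/mol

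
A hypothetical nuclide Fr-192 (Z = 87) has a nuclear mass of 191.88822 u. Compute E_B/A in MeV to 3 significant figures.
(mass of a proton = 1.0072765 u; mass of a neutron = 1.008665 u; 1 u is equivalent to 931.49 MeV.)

The nucleus contains 87 protons and 192 − 87 = 105 neutrons.
Total constituent mass: 87 × 1.0072765 + 105 × 1.008665 = 193.5428805 u
Δm = 193.5428805 − 191.88822 = 1.6546605 u
E_B = 1.6546605 × 931.49 = 1541.30 MeV
BE/A = 1541.30 MeV / 192 = 8.028 MeV/nucleon

8.03 MeV/nucleon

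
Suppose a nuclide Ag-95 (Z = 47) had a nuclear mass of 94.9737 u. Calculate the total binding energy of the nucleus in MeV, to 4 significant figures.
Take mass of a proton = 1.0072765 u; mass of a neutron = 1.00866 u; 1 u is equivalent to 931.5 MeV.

730.3 MeV

With 47 protons and 48 neutrons (A = 95):
Mass of separated nucleons = 47(1.0072765) + 48(1.00866) = 47.3419955 + 48.41568 = 95.7576755 u
Δm = 95.7576755 − 94.9737 = 0.7839755 u
Converting to energy: 0.7839755 u × 931.5 MeV/u = 730.273 MeV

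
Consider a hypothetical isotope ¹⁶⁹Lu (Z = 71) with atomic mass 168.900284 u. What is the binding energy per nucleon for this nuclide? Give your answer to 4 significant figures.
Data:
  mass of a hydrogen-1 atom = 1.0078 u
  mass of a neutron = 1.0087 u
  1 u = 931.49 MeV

Mass of separated nucleons = 71(1.0078) + 98(1.0087) = 71.5538 + 98.8526 = 170.4064 u
Mass defect Δm = 170.4064 − 168.900284 = 1.506116 u
Binding energy = Δm·c² = 1.506116 × 931.49 MeV/u = 1402.93 MeV
Dividing by A = 169 gives 8.301 MeV per nucleon.

8.301 MeV/nucleon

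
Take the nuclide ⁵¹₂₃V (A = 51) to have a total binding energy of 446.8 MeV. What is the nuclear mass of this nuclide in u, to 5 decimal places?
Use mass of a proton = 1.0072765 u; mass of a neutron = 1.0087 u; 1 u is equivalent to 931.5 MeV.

50.93130 u

Mass defect = 446.8 MeV / (931.5 MeV/u) = 0.4796565 u
Constituent mass = 23(1.0072765) + 28(1.0087) = 51.4109595 u
Nuclear mass = 51.4109595 − 0.4796565 = 50.9313030 u ≈ 50.93130 u (to 5 decimal places)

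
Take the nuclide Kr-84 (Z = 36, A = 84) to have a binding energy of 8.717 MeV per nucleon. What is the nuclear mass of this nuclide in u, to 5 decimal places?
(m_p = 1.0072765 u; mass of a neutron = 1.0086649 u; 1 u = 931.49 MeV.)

Total binding energy = 84 × 8.717 = 732.228 MeV
Mass defect = 732.228 MeV / (931.49 MeV/u) = 0.7860825 u
Constituent mass = 36(1.0072765) + 48(1.0086649) = 84.6778692 u
Nuclear mass = 84.6778692 − 0.7860825 = 83.8917867 u ≈ 83.89179 u (to 5 decimal places)

83.89179 u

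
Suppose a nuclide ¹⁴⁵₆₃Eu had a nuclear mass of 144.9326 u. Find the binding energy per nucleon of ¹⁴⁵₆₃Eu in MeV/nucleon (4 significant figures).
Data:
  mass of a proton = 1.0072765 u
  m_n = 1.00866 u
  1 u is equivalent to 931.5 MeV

Z = 63, so N = A − Z = 145 − 63 = 82.
Mass of separated nucleons = 63(1.0072765) + 82(1.00866) = 63.4584195 + 82.71012 = 146.1685395 u
Δm = 146.1685395 − 144.9326 = 1.2359395 u
E_B = 1.2359395 × 931.5 = 1151.28 MeV
Per nucleon: 1151.28 / 145 = 7.940 MeV

7.940 MeV/nucleon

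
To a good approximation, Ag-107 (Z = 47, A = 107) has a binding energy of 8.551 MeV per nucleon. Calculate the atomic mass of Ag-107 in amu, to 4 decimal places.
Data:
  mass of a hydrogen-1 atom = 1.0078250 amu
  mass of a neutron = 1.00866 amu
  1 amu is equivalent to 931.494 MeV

106.9051 amu

Total binding energy = 107 × 8.551 = 914.957 MeV
Mass defect = 914.957 MeV / (931.494 MeV/amu) = 0.982247 amu
Constituent mass = 47(1.0078250) + 60(1.00866) = 107.8873750 amu
Atomic mass = 107.8873750 − 0.982247 = 106.9051280 amu ≈ 106.9051 amu (to 4 decimal places)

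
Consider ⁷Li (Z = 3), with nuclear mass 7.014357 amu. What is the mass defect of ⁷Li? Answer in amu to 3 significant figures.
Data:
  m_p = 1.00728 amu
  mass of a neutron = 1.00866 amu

Z = 3, so N = A − Z = 7 − 3 = 4.
Σm = 3·m_p + 4·m_n = 3.02184 + 4.03464 = 7.05648 amu
The mass defect is 7.05648 − 7.014357 = 0.042123 amu.

0.0421 amu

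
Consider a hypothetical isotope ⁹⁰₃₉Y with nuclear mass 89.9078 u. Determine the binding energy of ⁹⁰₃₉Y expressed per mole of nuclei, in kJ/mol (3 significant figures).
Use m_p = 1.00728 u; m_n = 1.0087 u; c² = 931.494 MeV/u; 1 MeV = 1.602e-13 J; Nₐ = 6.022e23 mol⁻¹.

The nucleus contains 39 protons and 90 − 39 = 51 neutrons.
Total constituent mass: 39 × 1.00728 + 51 × 1.0087 = 90.72762 u
Mass defect Δm = 90.72762 − 89.9078 = 0.81982 u
E_B = 0.81982 × 931.494 = 763.657 MeV
Per nucleus in joules: 763.657 MeV × 1.602e-13 J/MeV = 1.2234e-10 J
Per mole: 1.2234e-10 J × 6.022e23 mol⁻¹ = 7.3673e+13 J/mol

7.37e+10 kJ/mol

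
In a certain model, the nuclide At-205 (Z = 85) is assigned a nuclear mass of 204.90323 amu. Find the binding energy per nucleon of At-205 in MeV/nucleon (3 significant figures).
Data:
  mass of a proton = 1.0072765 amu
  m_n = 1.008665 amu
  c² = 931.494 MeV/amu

With 85 protons and 120 neutrons (A = 205):
Σm = 85·m_p + 120·m_n = 85.6185025 + 121.039800 = 206.6583025 amu
Mass defect Δm = 206.6583025 − 204.90323 = 1.7550725 amu
Converting to energy: 1.7550725 amu × 931.494 MeV/amu = 1634.84 MeV
Per nucleon: 1634.84 / 205 = 7.9748 MeV

7.97 MeV/nucleon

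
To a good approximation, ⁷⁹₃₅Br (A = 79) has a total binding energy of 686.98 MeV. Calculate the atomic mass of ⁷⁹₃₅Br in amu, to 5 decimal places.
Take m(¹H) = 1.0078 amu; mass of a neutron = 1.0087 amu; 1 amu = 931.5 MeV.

Mass defect = 686.98 MeV / (931.5 MeV/amu) = 0.7374987 amu
Constituent mass = 35(1.0078) + 44(1.0087) = 79.6558 amu
Atomic mass = 79.6558 − 0.7374987 = 78.9183013 amu ≈ 78.91830 amu (to 5 decimal places)

78.91830 amu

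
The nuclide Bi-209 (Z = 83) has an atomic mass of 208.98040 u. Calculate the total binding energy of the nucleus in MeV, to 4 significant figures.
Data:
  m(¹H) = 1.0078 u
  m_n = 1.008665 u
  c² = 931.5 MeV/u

The nucleus contains 83 protons and 209 − 83 = 126 neutrons.
Mass of separated nucleons = 83(1.0078) + 126(1.008665) = 83.6474 + 127.091790 = 210.739190 u
The mass defect is 210.739190 − 208.98040 = 1.758790 u.
E_B = 1.758790 × 931.5 = 1638.31 MeV

1638 MeV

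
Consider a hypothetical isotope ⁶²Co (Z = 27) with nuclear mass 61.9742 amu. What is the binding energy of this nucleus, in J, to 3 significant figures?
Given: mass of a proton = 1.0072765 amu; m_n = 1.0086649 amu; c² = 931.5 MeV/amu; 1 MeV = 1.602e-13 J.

7.84e-11 J

Σm = 27·m_p + 35·m_n = 27.1964655 + 35.3032715 = 62.4997370 amu
Mass defect Δm = 62.4997370 − 61.9742 = 0.5255370 amu
Binding energy = Δm·c² = 0.5255370 × 931.5 MeV/amu = 489.538 MeV
In joules: 489.538 MeV × 1.602e-13 J/MeV = 7.8424e-11 J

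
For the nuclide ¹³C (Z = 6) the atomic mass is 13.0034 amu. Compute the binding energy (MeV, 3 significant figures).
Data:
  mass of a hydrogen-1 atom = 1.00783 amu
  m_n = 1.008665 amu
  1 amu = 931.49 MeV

The nucleus contains 6 protons and 13 − 6 = 7 neutrons.
Mass of separated nucleons = 6(1.00783) + 7(1.008665) = 6.04698 + 7.060655 = 13.107635 amu
The mass defect is 13.107635 − 13.0034 = 0.104235 amu.
Binding energy = Δm·c² = 0.104235 × 931.49 MeV/amu = 97.0939 MeV

97.1 MeV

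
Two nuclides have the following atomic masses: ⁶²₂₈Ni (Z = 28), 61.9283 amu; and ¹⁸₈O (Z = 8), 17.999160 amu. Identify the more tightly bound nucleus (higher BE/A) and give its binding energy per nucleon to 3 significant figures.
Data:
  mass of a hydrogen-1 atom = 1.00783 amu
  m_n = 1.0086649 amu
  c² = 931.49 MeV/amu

⁶²₂₈Ni; 8.80 MeV/nucleon

⁶²₂₈Ni: Σm = 28(1.00783) + 34(1.0086649) = 62.5138466 amu; Δm = 0.5855466 amu; E_B = 545.43 MeV; E_B/A = 8.797 MeV
¹⁸₈O: Σm = 8(1.00783) + 10(1.0086649) = 18.1492890 amu; Δm = 0.1501290 amu; E_B = 139.84 MeV; E_B/A = 7.769 MeV
⁶²₂₈Ni has the higher binding energy per nucleon, so it is the more tightly bound nucleus.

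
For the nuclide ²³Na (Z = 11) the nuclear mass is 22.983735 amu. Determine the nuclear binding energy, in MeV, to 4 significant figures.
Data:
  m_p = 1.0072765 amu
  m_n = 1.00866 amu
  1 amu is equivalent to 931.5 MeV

186.5 MeV

Z = 11, so N = A − Z = 23 − 11 = 12.
Mass of separated nucleons = 11(1.0072765) + 12(1.00866) = 11.0800415 + 12.10392 = 23.1839615 amu
The mass defect is 23.1839615 − 22.983735 = 0.2002265 amu.
E_B = 0.2002265 × 931.5 = 186.511 MeV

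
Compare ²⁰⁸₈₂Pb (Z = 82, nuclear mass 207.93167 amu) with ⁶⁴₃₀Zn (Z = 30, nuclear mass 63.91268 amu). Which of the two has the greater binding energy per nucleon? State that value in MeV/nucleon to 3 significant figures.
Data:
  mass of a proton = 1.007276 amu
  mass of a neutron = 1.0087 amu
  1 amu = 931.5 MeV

⁶⁴₃₀Zn; 8.75 MeV/nucleon

²⁰⁸₈₂Pb: Σm = 82(1.007276) + 126(1.0087) = 209.692832 amu; Δm = 1.761162 amu; E_B = 1640.5 MeV; E_B/A = 7.887 MeV
⁶⁴₃₀Zn: Σm = 30(1.007276) + 34(1.0087) = 64.514080 amu; Δm = 0.601400 amu; E_B = 560.20 MeV; E_B/A = 8.753 MeV
⁶⁴₃₀Zn has the higher binding energy per nucleon, so it is the more tightly bound nucleus.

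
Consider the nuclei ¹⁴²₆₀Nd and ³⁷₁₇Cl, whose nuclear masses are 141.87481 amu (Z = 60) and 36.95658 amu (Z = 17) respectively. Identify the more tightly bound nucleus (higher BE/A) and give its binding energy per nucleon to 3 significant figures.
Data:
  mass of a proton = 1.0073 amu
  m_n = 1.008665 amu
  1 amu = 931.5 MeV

³⁷₁₇Cl; 8.58 MeV/nucleon

¹⁴²₆₀Nd: Σm = 60(1.0073) + 82(1.008665) = 143.148530 amu; Δm = 1.273720 amu; E_B = 1186.47 MeV; E_B/A = 8.355 MeV
³⁷₁₇Cl: Σm = 17(1.0073) + 20(1.008665) = 37.297400 amu; Δm = 0.340820 amu; E_B = 317.47 MeV; E_B/A = 8.580 MeV
³⁷₁₇Cl has the higher binding energy per nucleon, so it is the more tightly bound nucleus.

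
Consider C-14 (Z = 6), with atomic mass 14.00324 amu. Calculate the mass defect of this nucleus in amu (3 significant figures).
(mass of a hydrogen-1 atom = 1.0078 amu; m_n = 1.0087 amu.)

0.113 amu

The nucleus contains 6 protons and 14 − 6 = 8 neutrons.
Σm = 6·m(¹H) + 8·m_n = 6.0468 + 8.0696 = 14.1164 amu
Mass defect Δm = 14.1164 − 14.00324 = 0.11316 amu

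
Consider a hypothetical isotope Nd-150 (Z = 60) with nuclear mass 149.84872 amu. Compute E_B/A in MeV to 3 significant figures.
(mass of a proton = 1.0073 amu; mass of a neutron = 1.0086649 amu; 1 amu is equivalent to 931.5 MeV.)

8.50 MeV/nucleon

Z = 60, so N = A − Z = 150 − 60 = 90.
Σm = 60·m_p + 90·m_n = 60.4380 + 90.7798410 = 151.2178410 amu
Δm = 151.2178410 − 149.84872 = 1.3691210 amu
Binding energy = Δm·c² = 1.3691210 × 931.5 MeV/amu = 1275.34 MeV
Per nucleon: 1275.34 / 150 = 8.502 MeV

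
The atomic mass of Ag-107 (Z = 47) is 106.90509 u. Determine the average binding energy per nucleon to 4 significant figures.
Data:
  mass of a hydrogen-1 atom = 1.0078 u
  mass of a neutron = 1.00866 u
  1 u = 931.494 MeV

8.541 MeV/nucleon

Total constituent mass: 47 × 1.0078 + 60 × 1.00866 = 107.88620 u
The mass defect is 107.88620 − 106.90509 = 0.98111 u.
E_B = 0.98111 × 931.494 = 913.898 MeV
Per nucleon: 913.898 / 107 = 8.541 MeV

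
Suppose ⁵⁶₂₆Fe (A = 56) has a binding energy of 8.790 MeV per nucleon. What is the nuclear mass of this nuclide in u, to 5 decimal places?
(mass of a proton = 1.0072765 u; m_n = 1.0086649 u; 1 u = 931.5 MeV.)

55.92070 u

Total binding energy = 56 × 8.790 = 492.240 MeV
Mass defect = 492.240 MeV / (931.5 MeV/u) = 0.5284380 u
Constituent mass = 26(1.0072765) + 30(1.0086649) = 56.4491360 u
Nuclear mass = 56.4491360 − 0.5284380 = 55.9206980 u ≈ 55.92070 u (to 5 decimal places)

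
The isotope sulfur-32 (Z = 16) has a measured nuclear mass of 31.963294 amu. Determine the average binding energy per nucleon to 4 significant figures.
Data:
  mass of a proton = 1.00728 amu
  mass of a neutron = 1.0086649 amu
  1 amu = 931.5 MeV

The nucleus contains 16 protons and 32 − 16 = 16 neutrons.
Σm = 16·m_p + 16·m_n = 16.11648 + 16.1386384 = 32.2551184 amu
Mass defect Δm = 32.2551184 − 31.963294 = 0.2918244 amu
E_B = 0.2918244 × 931.5 = 271.834 MeV
Per nucleon: 271.834 / 32 = 8.495 MeV

8.495 MeV/nucleon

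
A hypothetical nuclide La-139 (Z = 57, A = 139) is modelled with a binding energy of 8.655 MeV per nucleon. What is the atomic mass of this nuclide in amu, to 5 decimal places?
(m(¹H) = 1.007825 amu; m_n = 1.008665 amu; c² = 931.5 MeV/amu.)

138.86504 amu

Total binding energy = 139 × 8.655 = 1203.045 MeV
Mass defect = 1203.045 MeV / (931.5 MeV/amu) = 1.2915137 amu
Constituent mass = 57(1.007825) + 82(1.008665) = 140.156555 amu
Atomic mass = 140.156555 − 1.2915137 = 138.8650413 amu ≈ 138.86504 amu (to 5 decimal places)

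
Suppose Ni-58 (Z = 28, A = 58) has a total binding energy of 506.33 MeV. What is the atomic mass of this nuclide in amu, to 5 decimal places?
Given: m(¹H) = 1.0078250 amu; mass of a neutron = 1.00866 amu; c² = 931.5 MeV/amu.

Mass defect = 506.33 MeV / (931.5 MeV/amu) = 0.5435641 amu
Constituent mass = 28(1.0078250) + 30(1.00866) = 58.4789000 amu
Atomic mass = 58.4789000 − 0.5435641 = 57.9353359 amu ≈ 57.93534 amu (to 5 decimal places)

57.93534 amu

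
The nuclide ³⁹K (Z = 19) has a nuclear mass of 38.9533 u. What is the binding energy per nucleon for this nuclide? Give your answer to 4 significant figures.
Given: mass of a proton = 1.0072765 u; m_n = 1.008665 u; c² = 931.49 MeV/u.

Σm = 19·m_p + 20·m_n = 19.1382535 + 20.173300 = 39.3115535 u
The mass defect is 39.3115535 − 38.9533 = 0.3582535 u.
Converting to energy: 0.3582535 u × 931.49 MeV/u = 333.710 MeV
BE/A = 333.710 MeV / 39 = 8.557 MeV/nucleon

8.557 MeV/nucleon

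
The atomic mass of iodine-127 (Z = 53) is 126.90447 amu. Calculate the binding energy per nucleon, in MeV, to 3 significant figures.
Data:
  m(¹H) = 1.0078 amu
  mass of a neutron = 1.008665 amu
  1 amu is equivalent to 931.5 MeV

8.44 MeV/nucleon

Σm = 53·m(¹H) + 74·m_n = 53.4134 + 74.641210 = 128.054610 amu
Δm = 128.054610 − 126.90447 = 1.150140 amu
Binding energy = Δm·c² = 1.150140 × 931.5 MeV/amu = 1071.36 MeV
BE/A = 1071.36 MeV / 127 = 8.436 MeV/nucleon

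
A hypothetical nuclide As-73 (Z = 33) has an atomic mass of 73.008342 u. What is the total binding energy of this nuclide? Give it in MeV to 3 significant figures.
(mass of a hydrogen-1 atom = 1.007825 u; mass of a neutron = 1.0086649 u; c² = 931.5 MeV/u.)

556 MeV

Mass of separated nucleons = 33(1.007825) + 40(1.0086649) = 33.258225 + 40.3465960 = 73.6048210 u
Mass defect Δm = 73.6048210 − 73.008342 = 0.5964790 u
Converting to energy: 0.5964790 u × 931.5 MeV/u = 555.620 MeV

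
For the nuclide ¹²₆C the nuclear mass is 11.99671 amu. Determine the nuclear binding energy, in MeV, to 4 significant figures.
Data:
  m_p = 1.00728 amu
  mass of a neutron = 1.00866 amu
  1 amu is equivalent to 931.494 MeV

92.15 MeV

With 6 protons and 6 neutrons (A = 12):
Mass of separated nucleons = 6(1.00728) + 6(1.00866) = 6.04368 + 6.05196 = 12.09564 amu
Δm = 12.09564 − 11.99671 = 0.09893 amu
E_B = 0.09893 × 931.494 = 92.1527 MeV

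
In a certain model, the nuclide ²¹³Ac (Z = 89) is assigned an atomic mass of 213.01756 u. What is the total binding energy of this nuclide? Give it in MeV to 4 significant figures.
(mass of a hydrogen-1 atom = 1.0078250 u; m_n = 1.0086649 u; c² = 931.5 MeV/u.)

The nucleus contains 89 protons and 213 − 89 = 124 neutrons.
Total constituent mass: 89 × 1.0078250 + 124 × 1.0086649 = 214.7708726 u
Mass defect Δm = 214.7708726 − 213.01756 = 1.7533126 u
Binding energy = Δm·c² = 1.7533126 × 931.5 MeV/u = 1633.21 MeV

1633 MeV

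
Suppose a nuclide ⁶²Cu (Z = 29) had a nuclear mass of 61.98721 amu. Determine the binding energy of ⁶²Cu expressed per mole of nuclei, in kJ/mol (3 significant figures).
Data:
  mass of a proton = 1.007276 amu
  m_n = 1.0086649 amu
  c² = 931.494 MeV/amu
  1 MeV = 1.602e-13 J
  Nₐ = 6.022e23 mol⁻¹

Σm = 29·m_p + 33·m_n = 29.211004 + 33.2859417 = 62.4969457 amu
Mass defect Δm = 62.4969457 − 61.98721 = 0.5097357 amu
Binding energy = Δm·c² = 0.5097357 × 931.494 MeV/amu = 474.816 MeV
Per nucleus in joules: 474.816 MeV × 1.602e-13 J/MeV = 7.6066e-11 J
Per mole: 7.6066e-11 J × 6.022e23 mol⁻¹ = 4.5807e+13 J/mol

4.58e+10 kJ/mol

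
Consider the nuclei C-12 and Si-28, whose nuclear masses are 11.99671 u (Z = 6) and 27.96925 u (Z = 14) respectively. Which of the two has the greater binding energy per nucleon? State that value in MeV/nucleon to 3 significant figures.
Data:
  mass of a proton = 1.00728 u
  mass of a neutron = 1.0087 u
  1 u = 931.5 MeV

C-12: Σm = 6(1.00728) + 6(1.0087) = 12.09588 u; Δm = 0.09917 u; E_B = 92.377 MeV; E_B/A = 7.698 MeV
Si-28: Σm = 14(1.00728) + 14(1.0087) = 28.22372 u; Δm = 0.25447 u; E_B = 237.04 MeV; E_B/A = 8.466 MeV
Si-28 has the higher binding energy per nucleon, so it is the more tightly bound nucleus.

Si-28; 8.47 MeV/nucleon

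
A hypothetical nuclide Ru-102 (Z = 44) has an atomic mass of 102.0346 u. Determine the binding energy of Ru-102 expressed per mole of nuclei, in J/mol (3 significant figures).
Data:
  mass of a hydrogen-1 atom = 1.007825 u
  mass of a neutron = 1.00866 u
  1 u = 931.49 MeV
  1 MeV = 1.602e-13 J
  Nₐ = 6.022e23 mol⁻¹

7.30e+13 J/mol

With 44 protons and 58 neutrons (A = 102):
Total constituent mass: 44 × 1.007825 + 58 × 1.00866 = 102.846580 u
The mass defect is 102.846580 − 102.0346 = 0.811980 u.
Binding energy = Δm·c² = 0.811980 × 931.49 MeV/u = 756.351 MeV
Per nucleus in joules: 756.351 MeV × 1.602e-13 J/MeV = 1.2117e-10 J
Per mole: 1.2117e-10 J × 6.022e23 mol⁻¹ = 7.2969e+13 J/mol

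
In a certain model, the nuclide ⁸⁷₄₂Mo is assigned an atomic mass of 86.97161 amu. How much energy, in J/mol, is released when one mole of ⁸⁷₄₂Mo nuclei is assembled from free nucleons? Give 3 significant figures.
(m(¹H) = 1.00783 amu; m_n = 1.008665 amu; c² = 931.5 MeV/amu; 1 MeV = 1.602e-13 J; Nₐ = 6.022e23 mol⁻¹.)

Total constituent mass: 42 × 1.00783 + 45 × 1.008665 = 87.718785 amu
The mass defect is 87.718785 − 86.97161 = 0.747175 amu.
Converting to energy: 0.747175 amu × 931.5 MeV/amu = 695.994 MeV
Per nucleus in joules: 695.994 MeV × 1.602e-13 J/MeV = 1.1150e-10 J
Per mole: 1.1150e-10 J × 6.022e23 mol⁻¹ = 6.7145e+13 J/mol

6.71e+13 J/mol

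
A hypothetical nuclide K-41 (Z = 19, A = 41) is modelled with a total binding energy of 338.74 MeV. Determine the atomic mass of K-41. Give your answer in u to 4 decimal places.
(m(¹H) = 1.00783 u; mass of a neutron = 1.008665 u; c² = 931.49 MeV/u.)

40.9757 u

Mass defect = 338.74 MeV / (931.49 MeV/u) = 0.363654 u
Constituent mass = 19(1.00783) + 22(1.008665) = 41.339400 u
Atomic mass = 41.339400 − 0.363654 = 40.975746 u ≈ 40.9757 u (to 4 decimal places)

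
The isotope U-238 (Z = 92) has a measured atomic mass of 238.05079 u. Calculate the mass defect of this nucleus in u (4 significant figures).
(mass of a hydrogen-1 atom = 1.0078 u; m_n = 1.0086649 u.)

Total constituent mass: 92 × 1.0078 + 146 × 1.0086649 = 239.9826754 u
Mass defect Δm = 239.9826754 − 238.05079 = 1.9318854 u

1.932 u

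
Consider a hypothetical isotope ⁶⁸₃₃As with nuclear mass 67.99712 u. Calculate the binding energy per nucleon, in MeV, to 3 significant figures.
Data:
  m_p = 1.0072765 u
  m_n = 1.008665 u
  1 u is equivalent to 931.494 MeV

The nucleus contains 33 protons and 68 − 33 = 35 neutrons.
Total constituent mass: 33 × 1.0072765 + 35 × 1.008665 = 68.5433995 u
Δm = 68.5433995 − 67.99712 = 0.5462795 u
Converting to energy: 0.5462795 u × 931.494 MeV/u = 508.856 MeV
Dividing by A = 68 gives 7.483 MeV per nucleon.

7.48 MeV/nucleon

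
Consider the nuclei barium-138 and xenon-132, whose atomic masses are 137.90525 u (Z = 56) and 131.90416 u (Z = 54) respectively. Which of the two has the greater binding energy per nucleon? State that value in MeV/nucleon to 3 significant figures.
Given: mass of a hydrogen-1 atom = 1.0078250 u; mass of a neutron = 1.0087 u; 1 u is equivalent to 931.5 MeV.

xenon-132; 8.45 MeV/nucleon

barium-138: Σm = 56(1.0078250) + 82(1.0087) = 139.1516000 u; Δm = 1.2463500 u; E_B = 1161.0 MeV; E_B/A = 8.413 MeV
xenon-132: Σm = 54(1.0078250) + 78(1.0087) = 133.1011500 u; Δm = 1.1969900 u; E_B = 1115.0 MeV; E_B/A = 8.447 MeV
xenon-132 has the higher binding energy per nucleon, so it is the more tightly bound nucleus.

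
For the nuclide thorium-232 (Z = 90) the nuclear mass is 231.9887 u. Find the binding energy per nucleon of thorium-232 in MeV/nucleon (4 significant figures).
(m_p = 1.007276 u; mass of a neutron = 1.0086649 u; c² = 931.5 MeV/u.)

Mass of separated nucleons = 90(1.007276) + 142(1.0086649) = 90.654840 + 143.2304158 = 233.8852558 u
Δm = 233.8852558 − 231.9887 = 1.8965558 u
Converting to energy: 1.8965558 u × 931.5 MeV/u = 1766.64 MeV
BE/A = 1766.64 MeV / 232 = 7.615 MeV/nucleon

7.615 MeV/nucleon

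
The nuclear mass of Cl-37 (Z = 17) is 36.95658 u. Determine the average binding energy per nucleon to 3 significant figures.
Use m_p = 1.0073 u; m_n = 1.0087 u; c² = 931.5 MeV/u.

8.60 MeV/nucleon

Z = 17, so N = A − Z = 37 − 17 = 20.
Mass of separated nucleons = 17(1.0073) + 20(1.0087) = 17.1241 + 20.1740 = 37.2981 u
Mass defect Δm = 37.2981 − 36.95658 = 0.34152 u
E_B = 0.34152 × 931.5 = 318.126 MeV
BE/A = 318.126 MeV / 37 = 8.598 MeV/nucleon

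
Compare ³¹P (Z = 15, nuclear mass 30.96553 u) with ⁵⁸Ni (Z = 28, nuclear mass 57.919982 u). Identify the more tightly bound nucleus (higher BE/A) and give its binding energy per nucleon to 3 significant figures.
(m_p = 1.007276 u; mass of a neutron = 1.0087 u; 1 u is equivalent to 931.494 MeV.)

³¹P: Σm = 15(1.007276) + 16(1.0087) = 31.248340 u; Δm = 0.282810 u; E_B = 263.44 MeV; E_B/A = 8.498 MeV
⁵⁸Ni: Σm = 28(1.007276) + 30(1.0087) = 58.464728 u; Δm = 0.544746 u; E_B = 507.43 MeV; E_B/A = 8.749 MeV
⁵⁸Ni has the higher binding energy per nucleon, so it is the more tightly bound nucleus.

⁵⁸Ni; 8.75 MeV/nucleon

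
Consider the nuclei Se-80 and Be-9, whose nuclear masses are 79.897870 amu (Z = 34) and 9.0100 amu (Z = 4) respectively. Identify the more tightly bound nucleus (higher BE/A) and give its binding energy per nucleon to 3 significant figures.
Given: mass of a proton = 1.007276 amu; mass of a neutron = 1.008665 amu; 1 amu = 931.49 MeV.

Se-80; 8.71 MeV/nucleon

Se-80: Σm = 34(1.007276) + 46(1.008665) = 80.645974 amu; Δm = 0.748104 amu; E_B = 696.85 MeV; E_B/A = 8.711 MeV
Be-9: Σm = 4(1.007276) + 5(1.008665) = 9.072429 amu; Δm = 0.062429 amu; E_B = 58.152 MeV; E_B/A = 6.461 MeV
Se-80 has the higher binding energy per nucleon, so it is the more tightly bound nucleus.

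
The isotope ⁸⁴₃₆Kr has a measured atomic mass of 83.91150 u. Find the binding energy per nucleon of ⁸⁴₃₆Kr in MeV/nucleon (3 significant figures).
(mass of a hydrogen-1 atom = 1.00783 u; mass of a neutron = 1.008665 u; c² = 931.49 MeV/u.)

8.72 MeV/nucleon

Total constituent mass: 36 × 1.00783 + 48 × 1.008665 = 84.697800 u
Mass defect Δm = 84.697800 − 83.91150 = 0.786300 u
E_B = 0.786300 × 931.49 = 732.431 MeV
Dividing by A = 84 gives 8.719 MeV per nucleon.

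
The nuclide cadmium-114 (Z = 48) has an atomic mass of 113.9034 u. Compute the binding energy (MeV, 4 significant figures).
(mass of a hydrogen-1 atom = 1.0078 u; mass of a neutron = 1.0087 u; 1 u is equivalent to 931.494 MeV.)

973.6 MeV

Z = 48, so N = A − Z = 114 − 48 = 66.
Σm = 48·m(¹H) + 66·m_n = 48.3744 + 66.5742 = 114.9486 u
The mass defect is 114.9486 − 113.9034 = 1.0452 u.
Converting to energy: 1.0452 u × 931.494 MeV/u = 973.598 MeV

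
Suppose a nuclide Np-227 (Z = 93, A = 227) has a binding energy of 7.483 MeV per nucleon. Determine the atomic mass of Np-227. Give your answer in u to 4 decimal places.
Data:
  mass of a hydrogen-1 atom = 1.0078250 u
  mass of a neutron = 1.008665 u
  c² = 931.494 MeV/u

Total binding energy = 227 × 7.483 = 1698.641 MeV
Mass defect = 1698.641 MeV / (931.494 MeV/u) = 1.823566 u
Constituent mass = 93(1.0078250) + 134(1.008665) = 228.8888350 u
Atomic mass = 228.8888350 − 1.823566 = 227.0652690 u ≈ 227.0653 u (to 4 decimal places)

227.0653 u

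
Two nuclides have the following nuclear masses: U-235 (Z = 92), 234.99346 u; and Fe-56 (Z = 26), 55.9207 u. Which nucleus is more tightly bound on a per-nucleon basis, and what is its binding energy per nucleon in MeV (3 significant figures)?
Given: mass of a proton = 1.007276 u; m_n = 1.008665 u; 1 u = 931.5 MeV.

Fe-56; 8.79 MeV/nucleon

U-235: Σm = 92(1.007276) + 143(1.008665) = 236.908487 u; Δm = 1.915027 u; E_B = 1783.8 MeV; E_B/A = 7.591 MeV
Fe-56: Σm = 26(1.007276) + 30(1.008665) = 56.449126 u; Δm = 0.528426 u; E_B = 492.23 MeV; E_B/A = 8.790 MeV
Fe-56 has the higher binding energy per nucleon, so it is the more tightly bound nucleus.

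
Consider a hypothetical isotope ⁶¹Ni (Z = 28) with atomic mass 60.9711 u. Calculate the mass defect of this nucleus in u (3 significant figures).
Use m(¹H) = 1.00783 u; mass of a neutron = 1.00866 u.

With 28 protons and 33 neutrons (A = 61):
Total constituent mass: 28 × 1.00783 + 33 × 1.00866 = 61.50502 u
The mass defect is 61.50502 − 60.9711 = 0.53392 u.

0.534 u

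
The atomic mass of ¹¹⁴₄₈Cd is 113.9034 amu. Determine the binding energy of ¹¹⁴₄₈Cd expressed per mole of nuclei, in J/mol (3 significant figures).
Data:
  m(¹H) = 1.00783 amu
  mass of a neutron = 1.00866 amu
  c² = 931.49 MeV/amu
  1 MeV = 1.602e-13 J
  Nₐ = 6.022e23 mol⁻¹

9.38e+13 J/mol

The nucleus contains 48 protons and 114 − 48 = 66 neutrons.
Mass of separated nucleons = 48(1.00783) + 66(1.00866) = 48.37584 + 66.57156 = 114.94740 amu
The mass defect is 114.94740 − 113.9034 = 1.04400 amu.
E_B = 1.04400 × 931.49 = 972.476 MeV
Per nucleus in joules: 972.476 MeV × 1.602e-13 J/MeV = 1.5579e-10 J
Per mole: 1.5579e-10 J × 6.022e23 mol⁻¹ = 9.3817e+13 J/mol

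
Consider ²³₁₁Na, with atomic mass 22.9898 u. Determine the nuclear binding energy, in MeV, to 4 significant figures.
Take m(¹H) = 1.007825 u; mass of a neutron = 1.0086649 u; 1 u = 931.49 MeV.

Total constituent mass: 11 × 1.007825 + 12 × 1.0086649 = 23.1900538 u
Δm = 23.1900538 − 22.9898 = 0.2002538 u
Converting to energy: 0.2002538 u × 931.49 MeV/u = 186.534 MeV

186.5 MeV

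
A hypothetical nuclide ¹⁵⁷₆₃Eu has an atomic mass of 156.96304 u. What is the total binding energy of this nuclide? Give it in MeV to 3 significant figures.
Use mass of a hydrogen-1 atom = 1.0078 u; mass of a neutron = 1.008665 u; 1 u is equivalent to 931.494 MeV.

Σm = 63·m(¹H) + 94·m_n = 63.4914 + 94.814510 = 158.305910 u
Mass defect Δm = 158.305910 − 156.96304 = 1.342870 u
E_B = 1.342870 × 931.494 = 1250.88 MeV

1250 MeV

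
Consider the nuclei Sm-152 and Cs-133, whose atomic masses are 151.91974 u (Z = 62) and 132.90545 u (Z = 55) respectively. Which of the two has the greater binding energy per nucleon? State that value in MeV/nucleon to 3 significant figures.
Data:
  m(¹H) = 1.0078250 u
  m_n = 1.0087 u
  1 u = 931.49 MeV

Sm-152: Σm = 62(1.0078250) + 90(1.0087) = 153.2681500 u; Δm = 1.3484100 u; E_B = 1256.0 MeV; E_B/A = 8.263 MeV
Cs-133: Σm = 55(1.0078250) + 78(1.0087) = 134.1089750 u; Δm = 1.2035250 u; E_B = 1121.1 MeV; E_B/A = 8.429 MeV
Cs-133 has the higher binding energy per nucleon, so it is the more tightly bound nucleus.

Cs-133; 8.43 MeV/nucleon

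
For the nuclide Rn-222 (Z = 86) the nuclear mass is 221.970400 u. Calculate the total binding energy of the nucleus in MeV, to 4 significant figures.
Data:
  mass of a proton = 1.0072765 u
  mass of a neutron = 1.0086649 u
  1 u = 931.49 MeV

Total constituent mass: 86 × 1.0072765 + 136 × 1.0086649 = 223.8042054 u
The mass defect is 223.8042054 − 221.970400 = 1.8338054 u.
Binding energy = Δm·c² = 1.8338054 × 931.49 MeV/u = 1708.17 MeV

1708 MeV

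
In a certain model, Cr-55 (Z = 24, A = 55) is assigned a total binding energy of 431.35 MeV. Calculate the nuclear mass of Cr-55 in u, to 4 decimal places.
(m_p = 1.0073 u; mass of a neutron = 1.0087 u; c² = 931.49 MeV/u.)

54.9818 u

Mass defect = 431.35 MeV / (931.49 MeV/u) = 0.463075 u
Constituent mass = 24(1.0073) + 31(1.0087) = 55.4449 u
Nuclear mass = 55.4449 − 0.463075 = 54.981825 u ≈ 54.9818 u (to 4 decimal places)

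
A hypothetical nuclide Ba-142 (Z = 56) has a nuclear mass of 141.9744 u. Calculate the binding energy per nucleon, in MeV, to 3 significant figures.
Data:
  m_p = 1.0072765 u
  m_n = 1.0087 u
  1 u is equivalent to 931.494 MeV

Z = 56, so N = A − Z = 142 − 56 = 86.
Σm = 56·m_p + 86·m_n = 56.4074840 + 86.7482 = 143.1556840 u
Δm = 143.1556840 − 141.9744 = 1.1812840 u
Binding energy = Δm·c² = 1.1812840 × 931.494 MeV/u = 1100.36 MeV
BE/A = 1100.36 MeV / 142 = 7.749 MeV/nucleon

7.75 MeV/nucleon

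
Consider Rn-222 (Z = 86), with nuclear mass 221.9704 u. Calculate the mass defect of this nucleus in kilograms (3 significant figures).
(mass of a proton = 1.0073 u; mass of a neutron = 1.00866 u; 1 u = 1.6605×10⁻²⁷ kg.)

The nucleus contains 86 protons and 222 − 86 = 136 neutrons.
Σm = 86·m_p + 136·m_n = 86.6278 + 137.17776 = 223.80556 u
Mass defect Δm = 223.80556 − 221.9704 = 1.83516 u
In SI units: 1.83516 u × 1.6605×10⁻²⁷ kg/u = 3.0473e-27 kg

3.05e-27 kg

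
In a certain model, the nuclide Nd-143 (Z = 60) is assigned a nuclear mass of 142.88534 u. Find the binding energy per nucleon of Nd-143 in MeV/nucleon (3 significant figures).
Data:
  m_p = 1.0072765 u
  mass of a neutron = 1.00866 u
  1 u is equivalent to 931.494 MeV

Total constituent mass: 60 × 1.0072765 + 83 × 1.00866 = 144.1553700 u
The mass defect is 144.1553700 − 142.88534 = 1.2700300 u.
E_B = 1.2700300 × 931.494 = 1183.03 MeV
Dividing by A = 143 gives 8.273 MeV per nucleon.

8.27 MeV/nucleon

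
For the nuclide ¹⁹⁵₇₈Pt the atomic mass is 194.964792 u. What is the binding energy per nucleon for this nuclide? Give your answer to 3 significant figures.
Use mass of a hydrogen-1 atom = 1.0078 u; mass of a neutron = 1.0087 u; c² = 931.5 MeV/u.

7.94 MeV/nucleon

With 78 protons and 117 neutrons (A = 195):
Mass of separated nucleons = 78(1.0078) + 117(1.0087) = 78.6084 + 118.0179 = 196.6263 u
Δm = 196.6263 − 194.964792 = 1.661508 u
Converting to energy: 1.661508 u × 931.5 MeV/u = 1547.69 MeV
BE/A = 1547.69 MeV / 195 = 7.937 MeV/nucleon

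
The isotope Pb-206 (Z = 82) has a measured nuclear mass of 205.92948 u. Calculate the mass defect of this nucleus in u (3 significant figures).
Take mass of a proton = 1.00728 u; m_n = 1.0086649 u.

Mass of separated nucleons = 82(1.00728) + 124(1.0086649) = 82.59696 + 125.0744476 = 207.6714076 u
The mass defect is 207.6714076 − 205.92948 = 1.7419276 u.

1.74 u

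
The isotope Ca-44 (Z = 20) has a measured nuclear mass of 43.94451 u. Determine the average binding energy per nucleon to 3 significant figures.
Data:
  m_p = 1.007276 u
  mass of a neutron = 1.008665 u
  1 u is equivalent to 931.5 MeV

8.66 MeV/nucleon

With 20 protons and 24 neutrons (A = 44):
Σm = 20·m_p + 24·m_n = 20.145520 + 24.207960 = 44.353480 u
The mass defect is 44.353480 − 43.94451 = 0.408970 u.
Converting to energy: 0.408970 u × 931.5 MeV/u = 380.956 MeV
BE/A = 380.956 MeV / 44 = 8.658 MeV/nucleon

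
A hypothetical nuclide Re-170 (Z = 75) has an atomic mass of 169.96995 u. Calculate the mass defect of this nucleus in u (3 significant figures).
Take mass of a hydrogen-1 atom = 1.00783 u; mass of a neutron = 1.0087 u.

Z = 75, so N = A − Z = 170 − 75 = 95.
Σm = 75·m(¹H) + 95·m_n = 75.58725 + 95.8265 = 171.41375 u
Mass defect Δm = 171.41375 − 169.96995 = 1.44380 u

1.44 u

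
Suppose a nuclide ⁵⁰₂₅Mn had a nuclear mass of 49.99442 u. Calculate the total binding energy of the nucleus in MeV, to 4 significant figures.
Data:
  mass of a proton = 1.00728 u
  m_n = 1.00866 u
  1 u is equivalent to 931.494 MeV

Z = 25, so N = A − Z = 50 − 25 = 25.
Σm = 25·m_p + 25·m_n = 25.18200 + 25.21650 = 50.39850 u
The mass defect is 50.39850 − 49.99442 = 0.40408 u.
Binding energy = Δm·c² = 0.40408 × 931.494 MeV/u = 376.398 MeV

376.4 MeV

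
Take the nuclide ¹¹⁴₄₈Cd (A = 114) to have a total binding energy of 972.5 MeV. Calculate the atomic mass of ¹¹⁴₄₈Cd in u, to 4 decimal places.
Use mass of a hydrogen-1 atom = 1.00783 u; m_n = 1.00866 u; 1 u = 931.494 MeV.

113.9034 u

Mass defect = 972.5 MeV / (931.494 MeV/u) = 1.044022 u
Constituent mass = 48(1.00783) + 66(1.00866) = 114.94740 u
Atomic mass = 114.94740 − 1.044022 = 113.903378 u ≈ 113.9034 u (to 4 decimal places)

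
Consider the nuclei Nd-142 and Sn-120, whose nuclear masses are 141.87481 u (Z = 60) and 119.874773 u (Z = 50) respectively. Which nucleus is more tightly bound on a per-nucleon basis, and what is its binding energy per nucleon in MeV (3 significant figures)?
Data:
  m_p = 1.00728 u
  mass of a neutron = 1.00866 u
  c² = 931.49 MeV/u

Sn-120; 8.50 MeV/nucleon

Nd-142: Σm = 60(1.00728) + 82(1.00866) = 143.14692 u; Δm = 1.27211 u; E_B = 1184.96 MeV; E_B/A = 8.3448 MeV
Sn-120: Σm = 50(1.00728) + 70(1.00866) = 120.97020 u; Δm = 1.095427 u; E_B = 1020.4 MeV; E_B/A = 8.503 MeV
Sn-120 has the higher binding energy per nucleon, so it is the more tightly bound nucleus.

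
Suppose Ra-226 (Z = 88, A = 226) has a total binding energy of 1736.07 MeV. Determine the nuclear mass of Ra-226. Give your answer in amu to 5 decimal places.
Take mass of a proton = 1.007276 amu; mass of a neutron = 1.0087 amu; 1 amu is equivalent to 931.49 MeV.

225.97713 amu

Mass defect = 1736.07 MeV / (931.49 MeV/amu) = 1.8637559 amu
Constituent mass = 88(1.007276) + 138(1.0087) = 227.840888 amu
Nuclear mass = 227.840888 − 1.8637559 = 225.9771321 amu ≈ 225.97713 amu (to 5 decimal places)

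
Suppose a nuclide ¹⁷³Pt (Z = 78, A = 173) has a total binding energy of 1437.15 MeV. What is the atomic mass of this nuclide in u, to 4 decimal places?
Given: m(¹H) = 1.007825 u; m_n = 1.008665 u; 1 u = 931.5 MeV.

Mass defect = 1437.15 MeV / (931.5 MeV/u) = 1.542834 u
Constituent mass = 78(1.007825) + 95(1.008665) = 174.433525 u
Atomic mass = 174.433525 − 1.542834 = 172.890691 u ≈ 172.8907 u (to 4 decimal places)

172.8907 u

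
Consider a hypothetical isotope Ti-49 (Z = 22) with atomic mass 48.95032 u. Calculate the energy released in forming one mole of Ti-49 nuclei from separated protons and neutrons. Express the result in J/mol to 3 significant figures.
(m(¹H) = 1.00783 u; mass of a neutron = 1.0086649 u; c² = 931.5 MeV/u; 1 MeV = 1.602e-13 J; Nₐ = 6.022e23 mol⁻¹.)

Mass of separated nucleons = 22(1.00783) + 27(1.0086649) = 22.17226 + 27.2339523 = 49.4062123 u
The mass defect is 49.4062123 − 48.95032 = 0.4558923 u.
Converting to energy: 0.4558923 u × 931.5 MeV/u = 424.664 MeV
Per nucleus in joules: 424.664 MeV × 1.602e-13 J/MeV = 6.8031e-11 J
Per mole: 6.8031e-11 J × 6.022e23 mol⁻¹ = 4.0968e+13 J/mol

4.10e+13 J/mol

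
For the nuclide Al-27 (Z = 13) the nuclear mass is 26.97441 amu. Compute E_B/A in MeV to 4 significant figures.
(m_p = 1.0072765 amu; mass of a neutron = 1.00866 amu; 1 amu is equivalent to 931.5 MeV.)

8.329 MeV/nucleon

Z = 13, so N = A − Z = 27 − 13 = 14.
Mass of separated nucleons = 13(1.0072765) + 14(1.00866) = 13.0945945 + 14.12124 = 27.2158345 amu
Mass defect Δm = 27.2158345 − 26.97441 = 0.2414245 amu
Binding energy = Δm·c² = 0.2414245 × 931.5 MeV/amu = 224.887 MeV
Dividing by A = 27 gives 8.329 MeV per nucleon.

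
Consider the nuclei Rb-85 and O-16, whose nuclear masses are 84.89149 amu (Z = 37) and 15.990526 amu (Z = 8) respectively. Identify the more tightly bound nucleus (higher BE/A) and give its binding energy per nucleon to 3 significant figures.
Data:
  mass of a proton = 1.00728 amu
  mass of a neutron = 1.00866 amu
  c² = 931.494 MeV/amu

Rb-85; 8.70 MeV/nucleon

Rb-85: Σm = 37(1.00728) + 48(1.00866) = 85.68504 amu; Δm = 0.79355 amu; E_B = 739.19 MeV; E_B/A = 8.696 MeV
O-16: Σm = 8(1.00728) + 8(1.00866) = 16.12752 amu; Δm = 0.136994 amu; E_B = 127.61 MeV; E_B/A = 7.976 MeV
Rb-85 has the higher binding energy per nucleon, so it is the more tightly bound nucleus.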